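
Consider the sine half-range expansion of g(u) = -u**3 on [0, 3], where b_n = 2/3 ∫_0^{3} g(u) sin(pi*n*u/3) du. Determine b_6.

-3/(2*pi**3) + 9/pi

b_6 = 2/3 ∫_0^{3} (-u**3) sin(2*pi*u) du.
Integrating by parts three times (tabular method), an antiderivative of (-u**3) sin(2*pi*u) is u**3*cos(2*pi*u)/(2*pi) - 3*u**2*sin(2*pi*u)/(4*pi**2) - 3*u*cos(2*pi*u)/(4*pi**3) + 3*sin(2*pi*u)/(8*pi**4); evaluating from 0 to 3: ∫_{0}^{3} (-u**3) sin(2*pi*u) du = (9*(-1 + 6*pi**2)/(4*pi**3)) - (0) = 9*(-1 + 6*pi**2)/(4*pi**3).
Hence b_6 = (2/3)·(9*(-1 + 6*pi**2)/(4*pi**3)) = -3/(2*pi**3) + 9/pi.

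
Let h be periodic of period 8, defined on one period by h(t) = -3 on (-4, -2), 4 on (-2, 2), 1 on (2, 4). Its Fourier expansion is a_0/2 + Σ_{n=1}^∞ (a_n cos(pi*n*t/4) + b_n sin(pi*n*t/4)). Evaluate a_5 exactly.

a_5 = 1/4 ∫_{-4}^{4} h(t) cos(5*pi*t/4) dt.
Split the integral at the breakpoints.
Directly, an antiderivative of (-3) cos(5*pi*t/4) is -12*sin(5*pi*t/4)/(5*pi); evaluating from -4 to -2: ∫_{-4}^{-2} (-3) cos(5*pi*t/4) dt = (12/(5*pi)) - (0) = 12/(5*pi).
Directly, an antiderivative of (4) cos(5*pi*t/4) is 16*sin(5*pi*t/4)/(5*pi); evaluating from -2 to 2: ∫_{-2}^{2} (4) cos(5*pi*t/4) dt = (16/(5*pi)) - (-16/(5*pi)) = 32/(5*pi).
Directly, an antiderivative of (1) cos(5*pi*t/4) is 4*sin(5*pi*t/4)/(5*pi); evaluating from 2 to 4: ∫_{2}^{4} (1) cos(5*pi*t/4) dt = (0) - (4/(5*pi)) = -4/(5*pi).
Summing the pieces and multiplying by (1/4) gives a_5 = 2/pi.

2/pi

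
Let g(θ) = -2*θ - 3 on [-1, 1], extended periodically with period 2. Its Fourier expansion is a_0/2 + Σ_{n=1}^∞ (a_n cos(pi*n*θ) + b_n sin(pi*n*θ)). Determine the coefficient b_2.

b_2 = ∫_{-1}^{1} g(θ) sin(2*pi*θ) dθ.
Integrating by parts (boundary term plus one more integral), an antiderivative of (-2*θ - 3) sin(2*pi*θ) is θ*cos(2*pi*θ)/pi - sin(2*pi*θ)/(2*pi**2) + 3*cos(2*pi*θ)/(2*pi); evaluating from -1 to 1: ∫_{-1}^{1} (-2*θ - 3) sin(2*pi*θ) dθ = (5/(2*pi)) - (1/(2*pi)) = 2/pi.
Hence b_2 = 2/pi.

2/pi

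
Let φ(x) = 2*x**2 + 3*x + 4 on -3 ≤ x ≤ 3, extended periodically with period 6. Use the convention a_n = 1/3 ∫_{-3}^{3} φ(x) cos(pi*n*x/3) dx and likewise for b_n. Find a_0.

20

a_0 = 1/3 ∫_{-3}^{3} φ(x) dx = 1/3 · (60) = 20.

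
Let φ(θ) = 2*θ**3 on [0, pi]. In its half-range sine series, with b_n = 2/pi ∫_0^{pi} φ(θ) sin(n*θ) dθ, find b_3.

-8/9 + 4*pi**2/3

b_3 = 2/pi ∫_0^{pi} (2*θ**3) sin(3*θ) dθ.
Integrating by parts three times (tabular method), an antiderivative of (2*θ**3) sin(3*θ) is -2*θ**3*cos(3*θ)/3 + 2*θ**2*sin(3*θ)/3 + 4*θ*cos(3*θ)/9 - 4*sin(3*θ)/27; evaluating from 0 to pi: ∫_{0}^{pi} (2*θ**3) sin(3*θ) dθ = (2*pi*(-2 + 3*pi**2)/9) - (0) = 2*pi*(-2 + 3*pi**2)/9.
Hence b_3 = (2/pi)·(2*pi*(-2 + 3*pi**2)/9) = -8/9 + 4*pi**2/3.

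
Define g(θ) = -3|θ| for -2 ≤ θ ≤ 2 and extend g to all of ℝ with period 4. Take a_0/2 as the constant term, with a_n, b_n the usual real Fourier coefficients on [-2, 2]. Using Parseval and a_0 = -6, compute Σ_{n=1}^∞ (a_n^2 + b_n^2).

6

Parseval: a_0^2/2 + Σ_{n≥1} (a_n^2+b_n^2) = 1/2 ∫_{-2}^{2} g(θ)^2 dθ = 24.
Subtract a_0^2/2 = 18: Σ (a_n^2+b_n^2) = 6.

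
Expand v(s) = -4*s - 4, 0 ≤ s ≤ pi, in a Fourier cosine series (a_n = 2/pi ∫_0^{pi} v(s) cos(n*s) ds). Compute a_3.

a_3 = 2/pi ∫_0^{pi} (-4*s - 4) cos(3*s) ds.
Integrating by parts (boundary term plus one more integral), an antiderivative of (-4*s - 4) cos(3*s) is -4*s*sin(3*s)/3 - 4*sin(3*s)/3 - 4*cos(3*s)/9; evaluating from 0 to pi: ∫_{0}^{pi} (-4*s - 4) cos(3*s) ds = (4/9) - (-4/9) = 8/9.
Hence a_3 = (2/pi)·(8/9) = 16/(9*pi).

16/(9*pi)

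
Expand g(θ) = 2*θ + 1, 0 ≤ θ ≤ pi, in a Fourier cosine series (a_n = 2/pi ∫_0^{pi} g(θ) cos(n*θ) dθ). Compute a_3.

a_3 = 2/pi ∫_0^{pi} (2*θ + 1) cos(3*θ) dθ.
Integrating by parts (boundary term plus one more integral), an antiderivative of (2*θ + 1) cos(3*θ) is 2*θ*sin(3*θ)/3 + sin(3*θ)/3 + 2*cos(3*θ)/9; evaluating from 0 to pi: ∫_{0}^{pi} (2*θ + 1) cos(3*θ) dθ = (-2/9) - (2/9) = -4/9.
Hence a_3 = (2/pi)·(-4/9) = -8/(9*pi).

-8/(9*pi)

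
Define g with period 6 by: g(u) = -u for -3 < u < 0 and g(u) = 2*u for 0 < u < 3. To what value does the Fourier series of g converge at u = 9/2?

u = 9/2 differs from u = -3/2 by 1 full period(s), and the series is 6-periodic.
g is continuous at u = -3/2 with value 3/2, so the series converges to 3/2 there.

3/2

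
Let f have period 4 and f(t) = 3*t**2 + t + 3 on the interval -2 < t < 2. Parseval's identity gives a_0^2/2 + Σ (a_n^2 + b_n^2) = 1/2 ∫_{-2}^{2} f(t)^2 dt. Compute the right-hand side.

1/2 ∫_{-2}^{2} f(t)^2 dt = 1/2 · (3788/15) = 1894/15.

1894/15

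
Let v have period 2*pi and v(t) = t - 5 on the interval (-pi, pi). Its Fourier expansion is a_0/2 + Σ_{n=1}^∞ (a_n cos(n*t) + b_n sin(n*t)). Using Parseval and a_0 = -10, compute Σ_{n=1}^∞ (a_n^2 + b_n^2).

Parseval: a_0^2/2 + Σ_{n≥1} (a_n^2+b_n^2) = 1/pi ∫_{-pi}^{pi} v(t)^2 dt = 2*pi**2/3 + 50.
Subtract a_0^2/2 = 50: Σ (a_n^2+b_n^2) = 2*pi**2/3.

2*pi**2/3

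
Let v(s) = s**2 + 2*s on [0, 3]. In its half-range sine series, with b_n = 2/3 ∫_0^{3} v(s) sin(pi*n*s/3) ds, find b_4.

-15/(2*pi)

b_4 = 2/3 ∫_0^{3} (s**2 + 2*s) sin(4*pi*s/3) ds.
Integrating by parts twice (tabular method), an antiderivative of (s**2 + 2*s) sin(4*pi*s/3) is -3*s**2*cos(4*pi*s/3)/(4*pi) + 9*s*sin(4*pi*s/3)/(8*pi**2) - 3*s*cos(4*pi*s/3)/(2*pi) + 9*sin(4*pi*s/3)/(8*pi**2) + 27*cos(4*pi*s/3)/(32*pi**3); evaluating from 0 to 3: ∫_{0}^{3} (s**2 + 2*s) sin(4*pi*s/3) ds = (9*(3 - 40*pi**2)/(32*pi**3)) - (27/(32*pi**3)) = -45/(4*pi).
Hence b_4 = (2/3)·(-45/(4*pi)) = -15/(2*pi).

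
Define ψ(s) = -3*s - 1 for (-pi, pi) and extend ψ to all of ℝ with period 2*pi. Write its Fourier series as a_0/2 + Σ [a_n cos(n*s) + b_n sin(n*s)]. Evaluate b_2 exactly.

3

b_2 = 1/pi ∫_{-pi}^{pi} ψ(s) sin(2*s) ds.
Integrating by parts (boundary term plus one more integral), an antiderivative of (-3*s - 1) sin(2*s) is 3*s*cos(2*s)/2 - 3*sin(2*s)/4 + cos(2*s)/2; evaluating from -pi to pi: ∫_{-pi}^{pi} (-3*s - 1) sin(2*s) ds = (1/2 + 3*pi/2) - (1/2 - 3*pi/2) = 3*pi.
Hence b_2 = (1/pi)·(3*pi) = 3.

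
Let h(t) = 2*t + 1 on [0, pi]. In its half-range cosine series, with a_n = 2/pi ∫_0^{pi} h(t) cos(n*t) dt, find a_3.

a_3 = 2/pi ∫_0^{pi} (2*t + 1) cos(3*t) dt.
Integrating by parts (boundary term plus one more integral), an antiderivative of (2*t + 1) cos(3*t) is 2*t*sin(3*t)/3 + sin(3*t)/3 + 2*cos(3*t)/9; evaluating from 0 to pi: ∫_{0}^{pi} (2*t + 1) cos(3*t) dt = (-2/9) - (2/9) = -4/9.
Hence a_3 = (2/pi)·(-4/9) = -8/(9*pi).

-8/(9*pi)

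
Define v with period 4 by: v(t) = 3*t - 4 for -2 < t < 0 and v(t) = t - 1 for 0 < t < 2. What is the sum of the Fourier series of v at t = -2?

At t = -2 the one-sided limits are v(-2^-) = 1 and v(-2^+) = -10.
By Dirichlet's theorem the series converges to their average, [(1) + (-10)]/2 = -9/2.

-9/2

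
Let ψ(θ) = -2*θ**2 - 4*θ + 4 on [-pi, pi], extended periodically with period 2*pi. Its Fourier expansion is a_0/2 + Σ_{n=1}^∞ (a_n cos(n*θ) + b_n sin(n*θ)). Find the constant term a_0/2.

4 - 2*pi**2/3

a_0 = 1/pi ∫_{-pi}^{pi} ψ(θ) dθ = 1/pi · (4*pi*(6 - pi**2)/3) = 8 - 4*pi**2/3.
So the constant term a_0/2 = 4 - 2*pi**2/3.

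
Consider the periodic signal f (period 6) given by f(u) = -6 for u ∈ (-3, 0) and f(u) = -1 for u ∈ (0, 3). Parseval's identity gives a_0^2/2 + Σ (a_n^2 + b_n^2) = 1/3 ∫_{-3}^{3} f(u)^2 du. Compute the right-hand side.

1/3 ∫_{-3}^{3} f(u)^2 du = 1/3 · (111) = 37.

37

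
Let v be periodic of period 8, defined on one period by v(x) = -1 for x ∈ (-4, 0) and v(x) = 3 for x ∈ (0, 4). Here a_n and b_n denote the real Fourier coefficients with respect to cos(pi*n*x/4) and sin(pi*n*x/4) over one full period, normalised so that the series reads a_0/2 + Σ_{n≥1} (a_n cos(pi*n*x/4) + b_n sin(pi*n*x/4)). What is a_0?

2

a_0 = 1/4 ∫_{-4}^{4} v(x) dx = 1/4 · (8) = 2.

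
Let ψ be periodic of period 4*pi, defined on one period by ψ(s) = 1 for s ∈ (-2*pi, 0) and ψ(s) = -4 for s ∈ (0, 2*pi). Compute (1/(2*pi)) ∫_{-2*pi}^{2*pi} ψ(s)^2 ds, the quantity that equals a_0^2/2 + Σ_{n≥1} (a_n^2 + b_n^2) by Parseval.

17

(1/(2*pi)) ∫_{-2*pi}^{2*pi} ψ(s)^2 ds = (1/(2*pi)) · (34*pi) = 17.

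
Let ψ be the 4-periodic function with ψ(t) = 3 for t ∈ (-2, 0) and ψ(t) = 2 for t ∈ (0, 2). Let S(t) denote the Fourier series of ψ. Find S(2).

5/2

At t = 2 the one-sided limits are ψ(2^-) = 2 and ψ(2^+) = 3.
By Dirichlet's theorem the series converges to their average, [(2) + (3)]/2 = 5/2.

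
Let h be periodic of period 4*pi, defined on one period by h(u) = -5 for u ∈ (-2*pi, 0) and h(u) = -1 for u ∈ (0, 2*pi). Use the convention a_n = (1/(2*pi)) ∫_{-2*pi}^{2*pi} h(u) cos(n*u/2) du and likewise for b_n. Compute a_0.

a_0 = (1/(2*pi)) ∫_{-2*pi}^{2*pi} h(u) du = (1/(2*pi)) · (-12*pi) = -6.

-6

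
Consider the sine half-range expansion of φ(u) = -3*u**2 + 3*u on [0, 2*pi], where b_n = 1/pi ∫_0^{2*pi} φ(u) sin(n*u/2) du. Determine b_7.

12*(-98*pi**2 + 8 + 49*pi)/(343*pi)

b_7 = 1/pi ∫_0^{2*pi} (-3*u**2 + 3*u) sin(7*u/2) du.
Integrating by parts twice (tabular method), an antiderivative of (-3*u**2 + 3*u) sin(7*u/2) is 6*u**2*cos(7*u/2)/7 - 24*u*sin(7*u/2)/49 - 6*u*cos(7*u/2)/7 + 12*sin(7*u/2)/49 - 48*cos(7*u/2)/343; evaluating from 0 to 2*pi: ∫_{0}^{2*pi} (-3*u**2 + 3*u) sin(7*u/2) du = (-24*pi**2/7 + 48/343 + 12*pi/7) - (-48/343) = -24*pi**2/7 + 96/343 + 12*pi/7.
Hence b_7 = (1/pi)·(-24*pi**2/7 + 96/343 + 12*pi/7) = 12*(-98*pi**2 + 8 + 49*pi)/(343*pi).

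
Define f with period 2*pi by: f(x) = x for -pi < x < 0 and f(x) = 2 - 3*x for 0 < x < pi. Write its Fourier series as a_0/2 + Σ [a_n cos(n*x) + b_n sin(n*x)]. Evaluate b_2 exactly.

b_2 = 1/pi ∫_{-pi}^{pi} f(x) sin(2*x) dx.
Split the integral at the breakpoints.
Integrating by parts (boundary term plus one more integral), an antiderivative of (x) sin(2*x) is -x*cos(2*x)/2 + sin(2*x)/4; evaluating from -pi to 0: ∫_{-pi}^{0} (x) sin(2*x) dx = (0) - (pi/2) = -pi/2.
Integrating by parts (boundary term plus one more integral), an antiderivative of (2 - 3*x) sin(2*x) is 3*x*cos(2*x)/2 - 3*sin(2*x)/4 - cos(2*x); evaluating from 0 to pi: ∫_{0}^{pi} (2 - 3*x) sin(2*x) dx = (-1 + 3*pi/2) - (-1) = 3*pi/2.
Summing the pieces and multiplying by (1/pi) gives b_2 = 1.

1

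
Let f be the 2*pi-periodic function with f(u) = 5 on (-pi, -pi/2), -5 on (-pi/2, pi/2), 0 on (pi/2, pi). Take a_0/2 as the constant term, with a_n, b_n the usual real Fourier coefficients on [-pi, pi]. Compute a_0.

-5/2

a_0 = 1/pi ∫_{-pi}^{pi} f(u) du = 1/pi · (-5*pi/2) = -5/2.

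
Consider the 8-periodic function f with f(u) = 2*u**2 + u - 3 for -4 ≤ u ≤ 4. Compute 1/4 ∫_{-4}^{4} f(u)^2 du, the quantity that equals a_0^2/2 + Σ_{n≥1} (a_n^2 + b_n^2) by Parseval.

1/4 ∫_{-4}^{4} f(u)^2 du = 1/4 · (18616/15) = 4654/15.

4654/15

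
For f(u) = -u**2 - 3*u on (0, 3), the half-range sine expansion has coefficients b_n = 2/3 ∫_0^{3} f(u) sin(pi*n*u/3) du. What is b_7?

b_7 = 2/3 ∫_0^{3} (-u**2 - 3*u) sin(7*pi*u/3) du.
Integrating by parts twice (tabular method), an antiderivative of (-u**2 - 3*u) sin(7*pi*u/3) is 3*u**2*cos(7*pi*u/3)/(7*pi) - 18*u*sin(7*pi*u/3)/(49*pi**2) + 9*u*cos(7*pi*u/3)/(7*pi) - 27*sin(7*pi*u/3)/(49*pi**2) - 54*cos(7*pi*u/3)/(343*pi**3); evaluating from 0 to 3: ∫_{0}^{3} (-u**2 - 3*u) sin(7*pi*u/3) du = (54*(1 - 49*pi**2)/(343*pi**3)) - (-54/(343*pi**3)) = 54*(2 - 49*pi**2)/(343*pi**3).
Hence b_7 = (2/3)·(54*(2 - 49*pi**2)/(343*pi**3)) = 36*(2 - 49*pi**2)/(343*pi**3).

36*(2 - 49*pi**2)/(343*pi**3)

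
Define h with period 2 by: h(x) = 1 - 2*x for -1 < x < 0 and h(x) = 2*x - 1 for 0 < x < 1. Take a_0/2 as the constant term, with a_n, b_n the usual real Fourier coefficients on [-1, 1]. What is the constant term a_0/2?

1

a_0 = ∫_{-1}^{1} h(x) dx = 2.
So the constant term a_0/2 = 1.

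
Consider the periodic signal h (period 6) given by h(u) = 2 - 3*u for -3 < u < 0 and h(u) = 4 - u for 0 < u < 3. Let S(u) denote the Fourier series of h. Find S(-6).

u = -6 differs from u = 0 by -1 full period(s), and the series is 6-periodic.
At u = 0 the one-sided limits are h(0^-) = 2 and h(0^+) = 4.
By Dirichlet's theorem the series converges to their average, [(2) + (4)]/2 = 3.

3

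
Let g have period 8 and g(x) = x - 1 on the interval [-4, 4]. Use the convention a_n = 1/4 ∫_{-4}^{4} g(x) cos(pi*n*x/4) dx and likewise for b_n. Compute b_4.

-2/pi

b_4 = 1/4 ∫_{-4}^{4} g(x) sin(pi*x) dx.
Integrating by parts (boundary term plus one more integral), an antiderivative of (x - 1) sin(pi*x) is -x*cos(pi*x)/pi + sin(pi*x)/pi**2 + cos(pi*x)/pi; evaluating from -4 to 4: ∫_{-4}^{4} (x - 1) sin(pi*x) dx = (-3/pi) - (5/pi) = -8/pi.
Hence b_4 = (1/4)·(-8/pi) = -2/pi.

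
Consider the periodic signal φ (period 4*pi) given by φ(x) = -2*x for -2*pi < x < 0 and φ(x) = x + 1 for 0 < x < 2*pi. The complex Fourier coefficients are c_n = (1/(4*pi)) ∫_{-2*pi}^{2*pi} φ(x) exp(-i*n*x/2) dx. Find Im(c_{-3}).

Since φ is real-valued, Im(c_{-3}) = -(1/(4*pi)) ∫_{-2*pi}^{2*pi} φ(x) sin(-3*x/2) dx = b_{3}/2.
Split the integral at the breakpoints.
Integrating by parts (boundary term plus one more integral), an antiderivative of (-2*x) sin(-3*x/2) is -4*x*cos(3*x/2)/3 + 8*sin(3*x/2)/9; evaluating from -2*pi to 0: ∫_{-2*pi}^{0} (-2*x) sin(-3*x/2) dx = (0) - (-8*pi/3) = 8*pi/3.
Integrating by parts (boundary term plus one more integral), an antiderivative of (x + 1) sin(-3*x/2) is 2*x*cos(3*x/2)/3 - 4*sin(3*x/2)/9 + 2*cos(3*x/2)/3; evaluating from 0 to 2*pi: ∫_{0}^{2*pi} (x + 1) sin(-3*x/2) dx = (-4*pi/3 - 2/3) - (2/3) = -4*pi/3 - 4/3.
So ∫_{-2*pi}^{2*pi} φ(x) sin(-3*x/2) dx = -4/3 + 4*pi/3.
Hence Im(c_{-3}) = (-1/(4*pi))·(-4/3 + 4*pi/3) = (1 - pi)/(3*pi).

(1 - pi)/(3*pi)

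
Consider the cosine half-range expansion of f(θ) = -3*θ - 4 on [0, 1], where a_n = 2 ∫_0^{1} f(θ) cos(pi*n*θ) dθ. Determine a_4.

0

a_4 = 2 ∫_0^{1} (-3*θ - 4) cos(4*pi*θ) dθ.
Integrating by parts (boundary term plus one more integral), an antiderivative of (-3*θ - 4) cos(4*pi*θ) is -3*θ*sin(4*pi*θ)/(4*pi) - sin(4*pi*θ)/pi - 3*cos(4*pi*θ)/(16*pi**2); evaluating from 0 to 1: ∫_{0}^{1} (-3*θ - 4) cos(4*pi*θ) dθ = (-3/(16*pi**2)) - (-3/(16*pi**2)) = 0.
Hence a_4 = 2·(0) = 0.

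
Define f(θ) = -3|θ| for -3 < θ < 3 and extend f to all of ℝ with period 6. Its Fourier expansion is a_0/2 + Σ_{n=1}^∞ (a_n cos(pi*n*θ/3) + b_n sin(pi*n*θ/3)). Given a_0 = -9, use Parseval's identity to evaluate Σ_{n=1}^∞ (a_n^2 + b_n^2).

Parseval: a_0^2/2 + Σ_{n≥1} (a_n^2+b_n^2) = 1/3 ∫_{-3}^{3} f(θ)^2 dθ = 54.
Subtract a_0^2/2 = 81/2: Σ (a_n^2+b_n^2) = 27/2.

27/2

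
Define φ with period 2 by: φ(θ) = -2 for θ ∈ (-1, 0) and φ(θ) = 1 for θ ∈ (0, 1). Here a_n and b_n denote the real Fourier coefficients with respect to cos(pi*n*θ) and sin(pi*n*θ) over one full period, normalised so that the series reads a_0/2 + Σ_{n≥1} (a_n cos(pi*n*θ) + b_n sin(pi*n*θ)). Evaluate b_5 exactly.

b_5 = ∫_{-1}^{1} φ(θ) sin(5*pi*θ) dθ.
Split the integral at the breakpoints.
Directly, an antiderivative of (-2) sin(5*pi*θ) is 2*cos(5*pi*θ)/(5*pi); evaluating from -1 to 0: ∫_{-1}^{0} (-2) sin(5*pi*θ) dθ = (2/(5*pi)) - (-2/(5*pi)) = 4/(5*pi).
Directly, an antiderivative of (1) sin(5*pi*θ) is -cos(5*pi*θ)/(5*pi); evaluating from 0 to 1: ∫_{0}^{1} (1) sin(5*pi*θ) dθ = (1/(5*pi)) - (-1/(5*pi)) = 2/(5*pi).
Summing the pieces gives b_5 = 6/(5*pi).

6/(5*pi)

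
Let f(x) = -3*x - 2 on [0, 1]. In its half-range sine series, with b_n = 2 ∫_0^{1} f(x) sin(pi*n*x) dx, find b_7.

-2/pi

b_7 = 2 ∫_0^{1} (-3*x - 2) sin(7*pi*x) dx.
Integrating by parts (boundary term plus one more integral), an antiderivative of (-3*x - 2) sin(7*pi*x) is 3*x*cos(7*pi*x)/(7*pi) - 3*sin(7*pi*x)/(49*pi**2) + 2*cos(7*pi*x)/(7*pi); evaluating from 0 to 1: ∫_{0}^{1} (-3*x - 2) sin(7*pi*x) dx = (-5/(7*pi)) - (2/(7*pi)) = -1/pi.
Hence b_7 = 2·(-1/pi) = -2/pi.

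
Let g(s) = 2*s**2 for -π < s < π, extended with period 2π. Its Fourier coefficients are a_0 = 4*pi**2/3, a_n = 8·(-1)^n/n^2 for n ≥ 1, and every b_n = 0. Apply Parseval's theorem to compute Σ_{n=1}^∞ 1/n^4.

Parseval: a_0^2/2 + Σ a_n^2 = (1/π) ∫_{-π}^{π} g(s)^2 ds = 8*pi**4/5.
Subtract a_0^2/2 = 8*pi**4/9: Σ a_n^2 = 32*pi**4/45.
Since a_n^2 = 64/n^4, Σ 1/n^4 = pi**4/90.

pi**4/90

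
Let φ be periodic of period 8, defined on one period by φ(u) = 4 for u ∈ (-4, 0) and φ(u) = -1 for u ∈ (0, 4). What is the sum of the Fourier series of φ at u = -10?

4

u = -10 differs from u = -2 by -1 full period(s), and the series is 8-periodic.
φ is continuous at u = -2 with value 4, so the series converges to 4 there.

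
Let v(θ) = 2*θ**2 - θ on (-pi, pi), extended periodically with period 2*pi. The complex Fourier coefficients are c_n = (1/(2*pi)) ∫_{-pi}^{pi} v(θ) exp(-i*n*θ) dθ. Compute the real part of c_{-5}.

Since v is real-valued, Re(c_{-5}) = (1/(2*pi)) ∫_{-pi}^{pi} v(θ) cos(-5*θ) dθ = a_{5}/2.
Integrating by parts twice (tabular method), an antiderivative of (2*θ**2 - θ) cos(-5*θ) is 2*θ**2*sin(5*θ)/5 - θ*sin(5*θ)/5 + 4*θ*cos(5*θ)/25 - 4*sin(5*θ)/125 - cos(5*θ)/25; evaluating from -pi to pi: ∫_{-pi}^{pi} (2*θ**2 - θ) cos(-5*θ) dθ = (1/25 - 4*pi/25) - (1/25 + 4*pi/25) = -8*pi/25.
Hence Re(c_{-5}) = (1/(2*pi))·(-8*pi/25) = -4/25.

-4/25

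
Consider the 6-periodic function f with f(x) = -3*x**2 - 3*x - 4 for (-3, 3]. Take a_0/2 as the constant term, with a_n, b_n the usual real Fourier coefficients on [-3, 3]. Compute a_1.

108/pi**2

a_1 = 1/3 ∫_{-3}^{3} f(x) cos(pi*x/3) dx.
Integrating by parts twice (tabular method), an antiderivative of (-3*x**2 - 3*x - 4) cos(pi*x/3) is -9*x**2*sin(pi*x/3)/pi - 9*x*sin(pi*x/3)/pi - 54*x*cos(pi*x/3)/pi**2 - 12*sin(pi*x/3)/pi + 162*sin(pi*x/3)/pi**3 - 27*cos(pi*x/3)/pi**2; evaluating from -3 to 3: ∫_{-3}^{3} (-3*x**2 - 3*x - 4) cos(pi*x/3) dx = (189/pi**2) - (-135/pi**2) = 324/pi**2.
Hence a_1 = (1/3)·(324/pi**2) = 108/pi**2.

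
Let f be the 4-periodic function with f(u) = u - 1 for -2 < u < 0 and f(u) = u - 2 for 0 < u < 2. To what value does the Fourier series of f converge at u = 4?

u = 4 differs from u = 0 by 1 full period(s), and the series is 4-periodic.
At u = 0 the one-sided limits are f(0^-) = -1 and f(0^+) = -2.
By Dirichlet's theorem the series converges to their average, [(-1) + (-2)]/2 = -3/2.

-3/2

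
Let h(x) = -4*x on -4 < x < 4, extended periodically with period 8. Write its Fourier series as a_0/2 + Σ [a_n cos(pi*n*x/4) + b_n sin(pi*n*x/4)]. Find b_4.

8/pi

b_4 = 1/4 ∫_{-4}^{4} h(x) sin(pi*x) dx.
h is odd and sin(pi*x) is odd, so the integrand is even and b_4 = 1/2 ∫_0^{4} h(x) sin(pi*x) dx.
Integrating by parts (boundary term plus one more integral), an antiderivative of (-4*x) sin(pi*x) is 4*x*cos(pi*x)/pi - 4*sin(pi*x)/pi**2; evaluating from 0 to 4: ∫_{0}^{4} (-4*x) sin(pi*x) dx = (16/pi) - (0) = 16/pi.
Hence b_4 = (1/2)·(16/pi) = 8/pi.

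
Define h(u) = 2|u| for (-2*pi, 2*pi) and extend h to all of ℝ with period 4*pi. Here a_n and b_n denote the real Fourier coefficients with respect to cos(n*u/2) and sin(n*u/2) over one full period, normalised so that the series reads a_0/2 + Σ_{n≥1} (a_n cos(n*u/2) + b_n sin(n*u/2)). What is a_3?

-16/(9*pi)

a_3 = (1/(2*pi)) ∫_{-2*pi}^{2*pi} h(u) cos(3*u/2) du.
h is even and cos(3*u/2) is even, so the integrand is even and a_3 = 1/pi ∫_0^{2*pi} h(u) cos(3*u/2) du.
Integrating by parts (boundary term plus one more integral), an antiderivative of (2*u) cos(3*u/2) is 4*u*sin(3*u/2)/3 + 8*cos(3*u/2)/9; evaluating from 0 to 2*pi: ∫_{0}^{2*pi} (2*u) cos(3*u/2) du = (-8/9) - (8/9) = -16/9.
Hence a_3 = (1/pi)·(-16/9) = -16/(9*pi).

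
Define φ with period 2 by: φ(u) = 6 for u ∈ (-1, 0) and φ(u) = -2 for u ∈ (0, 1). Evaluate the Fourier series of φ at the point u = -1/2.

6

φ is continuous at u = -1/2 with value 6, so the series converges to 6 there.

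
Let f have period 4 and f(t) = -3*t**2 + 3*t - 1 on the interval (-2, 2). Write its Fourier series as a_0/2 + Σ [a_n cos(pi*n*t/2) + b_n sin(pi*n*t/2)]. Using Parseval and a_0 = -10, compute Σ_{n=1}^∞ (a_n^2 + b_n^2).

248/5

Parseval: a_0^2/2 + Σ_{n≥1} (a_n^2+b_n^2) = 1/2 ∫_{-2}^{2} f(t)^2 dt = 498/5.
Subtract a_0^2/2 = 50: Σ (a_n^2+b_n^2) = 248/5.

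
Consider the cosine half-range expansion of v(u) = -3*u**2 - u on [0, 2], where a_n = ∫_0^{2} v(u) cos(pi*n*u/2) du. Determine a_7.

8/(7*pi**2)

a_7 = ∫_0^{2} (-3*u**2 - u) cos(7*pi*u/2) du.
Integrating by parts twice (tabular method), an antiderivative of (-3*u**2 - u) cos(7*pi*u/2) is -6*u**2*sin(7*pi*u/2)/(7*pi) - 2*u*sin(7*pi*u/2)/(7*pi) - 24*u*cos(7*pi*u/2)/(49*pi**2) + 48*sin(7*pi*u/2)/(343*pi**3) - 4*cos(7*pi*u/2)/(49*pi**2); evaluating from 0 to 2: ∫_{0}^{2} (-3*u**2 - u) cos(7*pi*u/2) du = (52/(49*pi**2)) - (-4/(49*pi**2)) = 8/(7*pi**2).
Hence a_7 = 8/(7*pi**2).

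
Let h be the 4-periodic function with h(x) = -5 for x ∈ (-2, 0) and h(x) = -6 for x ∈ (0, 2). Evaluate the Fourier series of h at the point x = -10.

x = -10 differs from x = -2 by -2 full period(s), and the series is 4-periodic.
At x = -2 the one-sided limits are h(-2^-) = -6 and h(-2^+) = -5.
By Dirichlet's theorem the series converges to their average, [(-6) + (-5)]/2 = -11/2.

-11/2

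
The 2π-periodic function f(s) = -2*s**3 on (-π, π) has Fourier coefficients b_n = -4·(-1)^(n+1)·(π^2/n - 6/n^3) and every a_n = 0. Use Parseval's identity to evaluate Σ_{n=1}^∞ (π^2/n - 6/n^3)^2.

Parseval: Σ b_n^2 = (1/π) ∫_{-π}^{π} f(s)^2 ds = 8*pi**6/7.
b_n^2 = 16·(π^2/n - 6/n^3)^2, so the sum equals (8*pi**6/7)/16 = pi**6/14.

pi**6/14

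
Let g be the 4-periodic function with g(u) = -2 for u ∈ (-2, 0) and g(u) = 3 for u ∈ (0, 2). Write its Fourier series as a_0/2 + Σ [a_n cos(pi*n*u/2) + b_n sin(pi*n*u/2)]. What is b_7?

b_7 = 1/2 ∫_{-2}^{2} g(u) sin(7*pi*u/2) du.
Split the integral at the breakpoints.
Directly, an antiderivative of (-2) sin(7*pi*u/2) is 4*cos(7*pi*u/2)/(7*pi); evaluating from -2 to 0: ∫_{-2}^{0} (-2) sin(7*pi*u/2) du = (4/(7*pi)) - (-4/(7*pi)) = 8/(7*pi).
Directly, an antiderivative of (3) sin(7*pi*u/2) is -6*cos(7*pi*u/2)/(7*pi); evaluating from 0 to 2: ∫_{0}^{2} (3) sin(7*pi*u/2) du = (6/(7*pi)) - (-6/(7*pi)) = 12/(7*pi).
Summing the pieces and multiplying by (1/2) gives b_7 = 10/(7*pi).

10/(7*pi)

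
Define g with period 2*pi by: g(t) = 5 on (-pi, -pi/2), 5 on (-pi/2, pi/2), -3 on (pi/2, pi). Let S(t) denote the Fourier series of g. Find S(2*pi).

t = 2*pi differs from t = 0 by 1 full period(s), and the series is 2*pi-periodic.
g is continuous at t = 0 with value 5, so the series converges to 5 there.

5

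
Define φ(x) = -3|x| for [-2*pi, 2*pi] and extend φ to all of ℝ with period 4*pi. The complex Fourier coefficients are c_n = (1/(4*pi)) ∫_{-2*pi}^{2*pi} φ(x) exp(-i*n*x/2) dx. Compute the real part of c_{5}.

12/(25*pi)

Since φ is real-valued, Re(c_{5}) = (1/(4*pi)) ∫_{-2*pi}^{2*pi} φ(x) cos(5*x/2) dx = a_{5}/2.
φ is even and cos(5*x/2) is even, so the integrand is even: ∫_{-2*pi}^{2*pi} φ(x) cos(5*x/2) dx = 2∫_0^{2*pi} φ(x) cos(5*x/2) dx.
Integrating by parts (boundary term plus one more integral), an antiderivative of (-3*x) cos(5*x/2) is -6*x*sin(5*x/2)/5 - 12*cos(5*x/2)/25; evaluating from 0 to 2*pi: ∫_{0}^{2*pi} (-3*x) cos(5*x/2) dx = (12/25) - (-12/25) = 24/25.
So ∫_{-2*pi}^{2*pi} φ(x) cos(5*x/2) dx = 48/25.
Hence Re(c_{5}) = (1/(4*pi))·(48/25) = 12/(25*pi).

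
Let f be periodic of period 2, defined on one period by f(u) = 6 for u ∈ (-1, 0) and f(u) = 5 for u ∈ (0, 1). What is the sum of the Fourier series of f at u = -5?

u = -5 differs from u = -1 by -2 full period(s), and the series is 2-periodic.
At u = -1 the one-sided limits are f(-1^-) = 5 and f(-1^+) = 6.
By Dirichlet's theorem the series converges to their average, [(5) + (6)]/2 = 11/2.

11/2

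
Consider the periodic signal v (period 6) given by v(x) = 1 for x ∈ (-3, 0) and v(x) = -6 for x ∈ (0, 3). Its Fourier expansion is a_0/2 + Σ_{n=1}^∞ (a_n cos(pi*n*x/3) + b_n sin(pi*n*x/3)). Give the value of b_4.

b_4 = 1/3 ∫_{-3}^{3} v(x) sin(4*pi*x/3) dx.
Split the integral at the breakpoints.
Directly, an antiderivative of (1) sin(4*pi*x/3) is -3*cos(4*pi*x/3)/(4*pi); evaluating from -3 to 0: ∫_{-3}^{0} (1) sin(4*pi*x/3) dx = (-3/(4*pi)) - (-3/(4*pi)) = 0.
Directly, an antiderivative of (-6) sin(4*pi*x/3) is 9*cos(4*pi*x/3)/(2*pi); evaluating from 0 to 3: ∫_{0}^{3} (-6) sin(4*pi*x/3) dx = (9/(2*pi)) - (9/(2*pi)) = 0.
Summing the pieces and multiplying by (1/3) gives b_4 = 0.

0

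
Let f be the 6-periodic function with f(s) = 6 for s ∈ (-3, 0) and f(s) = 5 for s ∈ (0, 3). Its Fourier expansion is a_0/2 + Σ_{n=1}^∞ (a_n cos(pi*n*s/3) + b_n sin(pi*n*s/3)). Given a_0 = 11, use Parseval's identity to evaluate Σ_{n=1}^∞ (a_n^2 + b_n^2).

Parseval: a_0^2/2 + Σ_{n≥1} (a_n^2+b_n^2) = 1/3 ∫_{-3}^{3} f(s)^2 ds = 61.
Subtract a_0^2/2 = 121/2: Σ (a_n^2+b_n^2) = 1/2.

1/2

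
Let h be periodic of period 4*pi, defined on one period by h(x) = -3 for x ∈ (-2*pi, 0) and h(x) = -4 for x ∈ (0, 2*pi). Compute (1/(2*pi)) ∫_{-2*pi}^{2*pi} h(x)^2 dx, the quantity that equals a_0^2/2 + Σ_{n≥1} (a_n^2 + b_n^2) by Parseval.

(1/(2*pi)) ∫_{-2*pi}^{2*pi} h(x)^2 dx = (1/(2*pi)) · (50*pi) = 25.

25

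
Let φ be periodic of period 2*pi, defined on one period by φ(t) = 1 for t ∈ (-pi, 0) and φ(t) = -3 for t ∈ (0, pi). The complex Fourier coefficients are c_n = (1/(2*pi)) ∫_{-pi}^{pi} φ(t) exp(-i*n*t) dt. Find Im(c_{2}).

0

Since φ is real-valued, Im(c_{2}) = -(1/(2*pi)) ∫_{-pi}^{pi} φ(t) sin(2*t) dt = -b_{2}/2.
Split the integral at the breakpoints.
Directly, an antiderivative of (1) sin(2*t) is -cos(2*t)/2; evaluating from -pi to 0: ∫_{-pi}^{0} (1) sin(2*t) dt = (-1/2) - (-1/2) = 0.
Directly, an antiderivative of (-3) sin(2*t) is 3*cos(2*t)/2; evaluating from 0 to pi: ∫_{0}^{pi} (-3) sin(2*t) dt = (3/2) - (3/2) = 0.
So ∫_{-pi}^{pi} φ(t) sin(2*t) dt = 0.
Hence Im(c_{2}) = (-1/(2*pi))·(0) = 0.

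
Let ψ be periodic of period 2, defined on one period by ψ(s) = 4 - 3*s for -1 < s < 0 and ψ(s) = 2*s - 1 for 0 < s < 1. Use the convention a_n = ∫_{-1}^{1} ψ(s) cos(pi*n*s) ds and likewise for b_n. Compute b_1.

-11/pi

b_1 = ∫_{-1}^{1} ψ(s) sin(pi*s) ds.
Split the integral at the breakpoints.
Integrating by parts (boundary term plus one more integral), an antiderivative of (4 - 3*s) sin(pi*s) is 3*s*cos(pi*s)/pi - 3*sin(pi*s)/pi**2 - 4*cos(pi*s)/pi; evaluating from -1 to 0: ∫_{-1}^{0} (4 - 3*s) sin(pi*s) ds = (-4/pi) - (7/pi) = -11/pi.
Integrating by parts (boundary term plus one more integral), an antiderivative of (2*s - 1) sin(pi*s) is -2*s*cos(pi*s)/pi + 2*sin(pi*s)/pi**2 + cos(pi*s)/pi; evaluating from 0 to 1: ∫_{0}^{1} (2*s - 1) sin(pi*s) ds = (1/pi) - (1/pi) = 0.
Summing the pieces gives b_1 = -11/pi.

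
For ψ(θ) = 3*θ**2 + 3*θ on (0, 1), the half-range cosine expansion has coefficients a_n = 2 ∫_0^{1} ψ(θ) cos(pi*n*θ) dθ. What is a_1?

a_1 = 2 ∫_0^{1} (3*θ**2 + 3*θ) cos(pi*θ) dθ.
Integrating by parts twice (tabular method), an antiderivative of (3*θ**2 + 3*θ) cos(pi*θ) is 3*θ**2*sin(pi*θ)/pi + 3*θ*sin(pi*θ)/pi + 6*θ*cos(pi*θ)/pi**2 - 6*sin(pi*θ)/pi**3 + 3*cos(pi*θ)/pi**2; evaluating from 0 to 1: ∫_{0}^{1} (3*θ**2 + 3*θ) cos(pi*θ) dθ = (-9/pi**2) - (3/pi**2) = -12/pi**2.
Hence a_1 = 2·(-12/pi**2) = -24/pi**2.

-24/pi**2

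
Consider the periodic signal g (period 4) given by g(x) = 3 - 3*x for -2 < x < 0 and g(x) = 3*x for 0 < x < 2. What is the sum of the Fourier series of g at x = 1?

3

g is continuous at x = 1 with value 3, so the series converges to 3 there.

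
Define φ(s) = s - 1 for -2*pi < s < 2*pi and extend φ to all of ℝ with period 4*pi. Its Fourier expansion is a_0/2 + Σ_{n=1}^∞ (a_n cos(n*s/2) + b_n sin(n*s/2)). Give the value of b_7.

b_7 = (1/(2*pi)) ∫_{-2*pi}^{2*pi} φ(s) sin(7*s/2) ds.
Integrating by parts (boundary term plus one more integral), an antiderivative of (s - 1) sin(7*s/2) is -2*s*cos(7*s/2)/7 + 4*sin(7*s/2)/49 + 2*cos(7*s/2)/7; evaluating from -2*pi to 2*pi: ∫_{-2*pi}^{2*pi} (s - 1) sin(7*s/2) ds = (-2/7 + 4*pi/7) - (-4*pi/7 - 2/7) = 8*pi/7.
Hence b_7 = (1/(2*pi))·(8*pi/7) = 4/7.

4/7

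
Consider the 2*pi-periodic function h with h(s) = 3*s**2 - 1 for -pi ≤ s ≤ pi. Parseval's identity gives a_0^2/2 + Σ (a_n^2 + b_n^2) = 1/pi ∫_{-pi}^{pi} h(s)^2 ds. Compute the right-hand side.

1/pi ∫_{-pi}^{pi} h(s)^2 ds = 1/pi · (-4*pi**3 + 2*pi + 18*pi**5/5) = -4*pi**2 + 2 + 18*pi**4/5.

-4*pi**2 + 2 + 18*pi**4/5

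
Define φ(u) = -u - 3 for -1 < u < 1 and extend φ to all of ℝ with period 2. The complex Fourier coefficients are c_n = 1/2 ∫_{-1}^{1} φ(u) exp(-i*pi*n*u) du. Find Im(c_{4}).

Since φ is real-valued, Im(c_{4}) = -1/2 ∫_{-1}^{1} φ(u) sin(4*pi*u) du = -b_{4}/2.
Integrating by parts (boundary term plus one more integral), an antiderivative of (-u - 3) sin(4*pi*u) is u*cos(4*pi*u)/(4*pi) - sin(4*pi*u)/(16*pi**2) + 3*cos(4*pi*u)/(4*pi); evaluating from -1 to 1: ∫_{-1}^{1} (-u - 3) sin(4*pi*u) du = (1/pi) - (1/(2*pi)) = 1/(2*pi).
Hence Im(c_{4}) = (-1/2)·(1/(2*pi)) = -1/(4*pi).

-1/(4*pi)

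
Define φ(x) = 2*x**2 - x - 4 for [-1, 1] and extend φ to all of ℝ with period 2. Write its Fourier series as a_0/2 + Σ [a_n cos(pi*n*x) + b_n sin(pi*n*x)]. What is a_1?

-8/pi**2

a_1 = ∫_{-1}^{1} φ(x) cos(pi*x) dx.
Integrating by parts twice (tabular method), an antiderivative of (2*x**2 - x - 4) cos(pi*x) is 2*x**2*sin(pi*x)/pi - x*sin(pi*x)/pi + 4*x*cos(pi*x)/pi**2 - 4*sin(pi*x)/pi - 4*sin(pi*x)/pi**3 - cos(pi*x)/pi**2; evaluating from -1 to 1: ∫_{-1}^{1} (2*x**2 - x - 4) cos(pi*x) dx = (-3/pi**2) - (5/pi**2) = -8/pi**2.
Hence a_1 = -8/pi**2.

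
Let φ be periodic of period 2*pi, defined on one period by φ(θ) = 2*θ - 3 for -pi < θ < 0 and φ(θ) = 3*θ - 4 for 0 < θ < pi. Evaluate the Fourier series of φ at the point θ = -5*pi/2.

θ = -5*pi/2 differs from θ = -pi/2 by -1 full period(s), and the series is 2*pi-periodic.
φ is continuous at θ = -pi/2 with value -pi - 3, so the series converges to -pi - 3 there.

-pi - 3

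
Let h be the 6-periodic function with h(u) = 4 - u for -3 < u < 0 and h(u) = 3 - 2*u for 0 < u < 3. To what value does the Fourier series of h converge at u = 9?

2

u = 9 differs from u = 3 by 1 full period(s), and the series is 6-periodic.
At u = 3 the one-sided limits are h(3^-) = -3 and h(3^+) = 7.
By Dirichlet's theorem the series converges to their average, [(-3) + (7)]/2 = 2.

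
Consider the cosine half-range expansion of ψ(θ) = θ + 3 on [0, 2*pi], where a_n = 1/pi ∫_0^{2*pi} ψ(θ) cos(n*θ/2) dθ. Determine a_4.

0

a_4 = 1/pi ∫_0^{2*pi} (θ + 3) cos(2*θ) dθ.
Integrating by parts (boundary term plus one more integral), an antiderivative of (θ + 3) cos(2*θ) is θ*sin(2*θ)/2 + 3*sin(2*θ)/2 + cos(2*θ)/4; evaluating from 0 to 2*pi: ∫_{0}^{2*pi} (θ + 3) cos(2*θ) dθ = (1/4) - (1/4) = 0.
Hence a_4 = (1/pi)·(0) = 0.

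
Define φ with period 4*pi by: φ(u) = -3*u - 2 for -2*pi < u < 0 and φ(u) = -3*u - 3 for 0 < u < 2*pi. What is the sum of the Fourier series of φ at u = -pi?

-2 + 3*pi

φ is continuous at u = -pi with value -2 + 3*pi, so the series converges to -2 + 3*pi there.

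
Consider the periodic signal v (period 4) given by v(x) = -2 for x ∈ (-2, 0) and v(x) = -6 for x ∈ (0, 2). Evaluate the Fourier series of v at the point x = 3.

-2

x = 3 differs from x = -1 by 1 full period(s), and the series is 4-periodic.
v is continuous at x = -1 with value -2, so the series converges to -2 there.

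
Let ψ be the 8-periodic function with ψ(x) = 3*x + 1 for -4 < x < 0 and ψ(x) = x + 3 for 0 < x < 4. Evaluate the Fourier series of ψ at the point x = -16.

2

x = -16 differs from x = 0 by -2 full period(s), and the series is 8-periodic.
At x = 0 the one-sided limits are ψ(0^-) = 1 and ψ(0^+) = 3.
By Dirichlet's theorem the series converges to their average, [(1) + (3)]/2 = 2.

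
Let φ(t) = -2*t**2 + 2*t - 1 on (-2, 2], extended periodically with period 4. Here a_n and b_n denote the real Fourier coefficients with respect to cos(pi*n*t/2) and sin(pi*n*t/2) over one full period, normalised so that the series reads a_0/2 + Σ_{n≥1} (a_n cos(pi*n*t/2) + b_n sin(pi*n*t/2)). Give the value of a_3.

a_3 = 1/2 ∫_{-2}^{2} φ(t) cos(3*pi*t/2) dt.
Integrating by parts twice (tabular method), an antiderivative of (-2*t**2 + 2*t - 1) cos(3*pi*t/2) is -4*t**2*sin(3*pi*t/2)/(3*pi) + 4*t*sin(3*pi*t/2)/(3*pi) - 16*t*cos(3*pi*t/2)/(9*pi**2) - 2*sin(3*pi*t/2)/(3*pi) + 32*sin(3*pi*t/2)/(27*pi**3) + 8*cos(3*pi*t/2)/(9*pi**2); evaluating from -2 to 2: ∫_{-2}^{2} (-2*t**2 + 2*t - 1) cos(3*pi*t/2) dt = (8/(3*pi**2)) - (-40/(9*pi**2)) = 64/(9*pi**2).
Hence a_3 = (1/2)·(64/(9*pi**2)) = 32/(9*pi**2).

32/(9*pi**2)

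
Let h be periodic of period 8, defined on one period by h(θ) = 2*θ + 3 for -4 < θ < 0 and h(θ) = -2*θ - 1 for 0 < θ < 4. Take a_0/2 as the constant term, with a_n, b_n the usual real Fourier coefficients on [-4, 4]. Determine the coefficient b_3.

b_3 = 1/4 ∫_{-4}^{4} h(θ) sin(3*pi*θ/4) dθ.
Split the integral at the breakpoints.
Integrating by parts (boundary term plus one more integral), an antiderivative of (2*θ + 3) sin(3*pi*θ/4) is -8*θ*cos(3*pi*θ/4)/(3*pi) + 32*sin(3*pi*θ/4)/(9*pi**2) - 4*cos(3*pi*θ/4)/pi; evaluating from -4 to 0: ∫_{-4}^{0} (2*θ + 3) sin(3*pi*θ/4) dθ = (-4/pi) - (-20/(3*pi)) = 8/(3*pi).
Integrating by parts (boundary term plus one more integral), an antiderivative of (-2*θ - 1) sin(3*pi*θ/4) is 8*θ*cos(3*pi*θ/4)/(3*pi) - 32*sin(3*pi*θ/4)/(9*pi**2) + 4*cos(3*pi*θ/4)/(3*pi); evaluating from 0 to 4: ∫_{0}^{4} (-2*θ - 1) sin(3*pi*θ/4) dθ = (-12/pi) - (4/(3*pi)) = -40/(3*pi).
Summing the pieces and multiplying by (1/4) gives b_3 = -8/(3*pi).

-8/(3*pi)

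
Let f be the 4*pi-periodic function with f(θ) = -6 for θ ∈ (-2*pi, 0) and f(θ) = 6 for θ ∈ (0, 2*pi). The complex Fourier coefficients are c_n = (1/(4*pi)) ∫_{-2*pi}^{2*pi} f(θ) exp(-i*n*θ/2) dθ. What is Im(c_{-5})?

Since f is real-valued, Im(c_{-5}) = -(1/(4*pi)) ∫_{-2*pi}^{2*pi} f(θ) sin(-5*θ/2) dθ = b_{5}/2.
f is odd and sin(-5*θ/2) is odd, so the integrand is even: ∫_{-2*pi}^{2*pi} f(θ) sin(-5*θ/2) dθ = 2∫_0^{2*pi} f(θ) sin(-5*θ/2) dθ.
Directly, an antiderivative of (6) sin(-5*θ/2) is 12*cos(5*θ/2)/5; evaluating from 0 to 2*pi: ∫_{0}^{2*pi} (6) sin(-5*θ/2) dθ = (-12/5) - (12/5) = -24/5.
So ∫_{-2*pi}^{2*pi} f(θ) sin(-5*θ/2) dθ = -48/5.
Hence Im(c_{-5}) = (-1/(4*pi))·(-48/5) = 12/(5*pi).

12/(5*pi)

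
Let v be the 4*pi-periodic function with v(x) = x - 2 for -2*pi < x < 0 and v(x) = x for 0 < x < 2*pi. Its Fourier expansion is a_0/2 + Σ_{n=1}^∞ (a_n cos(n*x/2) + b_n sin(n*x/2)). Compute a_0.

a_0 = (1/(2*pi)) ∫_{-2*pi}^{2*pi} v(x) dx = (1/(2*pi)) · (-4*pi) = -2.

-2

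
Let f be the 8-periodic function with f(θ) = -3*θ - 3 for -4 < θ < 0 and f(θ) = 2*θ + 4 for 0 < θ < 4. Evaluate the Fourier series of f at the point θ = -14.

θ = -14 differs from θ = 2 by -2 full period(s), and the series is 8-periodic.
f is continuous at θ = 2 with value 8, so the series converges to 8 there.

8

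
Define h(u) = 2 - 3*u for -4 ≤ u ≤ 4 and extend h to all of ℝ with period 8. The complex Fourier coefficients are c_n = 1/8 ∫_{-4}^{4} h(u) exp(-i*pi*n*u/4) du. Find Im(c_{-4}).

3/pi

Since h is real-valued, Im(c_{-4}) = -1/8 ∫_{-4}^{4} h(u) sin(-pi*u) du = b_{4}/2.
Integrating by parts (boundary term plus one more integral), an antiderivative of (2 - 3*u) sin(-pi*u) is -3*u*cos(pi*u)/pi + 3*sin(pi*u)/pi**2 + 2*cos(pi*u)/pi; evaluating from -4 to 4: ∫_{-4}^{4} (2 - 3*u) sin(-pi*u) du = (-10/pi) - (14/pi) = -24/pi.
Hence Im(c_{-4}) = (-1/8)·(-24/pi) = 3/pi.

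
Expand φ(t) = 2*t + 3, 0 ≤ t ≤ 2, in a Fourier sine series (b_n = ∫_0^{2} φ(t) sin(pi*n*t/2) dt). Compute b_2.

-4/pi

b_2 = ∫_0^{2} (2*t + 3) sin(pi*t) dt.
Integrating by parts (boundary term plus one more integral), an antiderivative of (2*t + 3) sin(pi*t) is -2*t*cos(pi*t)/pi + 2*sin(pi*t)/pi**2 - 3*cos(pi*t)/pi; evaluating from 0 to 2: ∫_{0}^{2} (2*t + 3) sin(pi*t) dt = (-7/pi) - (-3/pi) = -4/pi.
Hence b_2 = -4/pi.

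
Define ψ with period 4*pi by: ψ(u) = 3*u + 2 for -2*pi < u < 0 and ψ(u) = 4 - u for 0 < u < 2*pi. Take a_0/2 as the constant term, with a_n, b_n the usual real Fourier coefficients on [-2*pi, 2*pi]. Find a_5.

16/(25*pi)

a_5 = (1/(2*pi)) ∫_{-2*pi}^{2*pi} ψ(u) cos(5*u/2) du.
Split the integral at the breakpoints.
Integrating by parts (boundary term plus one more integral), an antiderivative of (3*u + 2) cos(5*u/2) is 6*u*sin(5*u/2)/5 + 4*sin(5*u/2)/5 + 12*cos(5*u/2)/25; evaluating from -2*pi to 0: ∫_{-2*pi}^{0} (3*u + 2) cos(5*u/2) du = (12/25) - (-12/25) = 24/25.
Integrating by parts (boundary term plus one more integral), an antiderivative of (4 - u) cos(5*u/2) is -2*u*sin(5*u/2)/5 + 8*sin(5*u/2)/5 - 4*cos(5*u/2)/25; evaluating from 0 to 2*pi: ∫_{0}^{2*pi} (4 - u) cos(5*u/2) du = (4/25) - (-4/25) = 8/25.
Summing the pieces and multiplying by (1/(2*pi)) gives a_5 = 16/(25*pi).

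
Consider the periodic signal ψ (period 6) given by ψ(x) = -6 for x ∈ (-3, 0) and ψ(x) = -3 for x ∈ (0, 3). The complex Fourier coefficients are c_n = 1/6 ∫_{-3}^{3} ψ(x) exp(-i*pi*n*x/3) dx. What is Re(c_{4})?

Since ψ is real-valued, Re(c_{4}) = 1/6 ∫_{-3}^{3} ψ(x) cos(4*pi*x/3) dx = a_{4}/2.
Split the integral at the breakpoints.
Directly, an antiderivative of (-6) cos(4*pi*x/3) is -9*sin(4*pi*x/3)/(2*pi); evaluating from -3 to 0: ∫_{-3}^{0} (-6) cos(4*pi*x/3) dx = (0) - (0) = 0.
Directly, an antiderivative of (-3) cos(4*pi*x/3) is -9*sin(4*pi*x/3)/(4*pi); evaluating from 0 to 3: ∫_{0}^{3} (-3) cos(4*pi*x/3) dx = (0) - (0) = 0.
So ∫_{-3}^{3} ψ(x) cos(4*pi*x/3) dx = 0.
Hence Re(c_{4}) = (1/6)·(0) = 0.

0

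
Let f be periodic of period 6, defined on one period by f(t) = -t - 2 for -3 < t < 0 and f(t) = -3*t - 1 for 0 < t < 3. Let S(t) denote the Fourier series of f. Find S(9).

-9/2

t = 9 differs from t = 3 by 1 full period(s), and the series is 6-periodic.
At t = 3 the one-sided limits are f(3^-) = -10 and f(3^+) = 1.
By Dirichlet's theorem the series converges to their average, [(-10) + (1)]/2 = -9/2.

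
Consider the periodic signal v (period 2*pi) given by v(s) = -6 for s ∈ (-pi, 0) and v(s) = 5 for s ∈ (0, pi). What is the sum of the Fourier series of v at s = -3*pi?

-1/2

s = -3*pi differs from s = pi by -2 full period(s), and the series is 2*pi-periodic.
At s = pi the one-sided limits are v(pi^-) = 5 and v(pi^+) = -6.
By Dirichlet's theorem the series converges to their average, [(5) + (-6)]/2 = -1/2.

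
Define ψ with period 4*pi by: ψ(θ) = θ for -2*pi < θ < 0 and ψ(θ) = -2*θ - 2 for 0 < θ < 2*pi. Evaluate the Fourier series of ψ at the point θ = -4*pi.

θ = -4*pi differs from θ = 0 by -1 full period(s), and the series is 4*pi-periodic.
At θ = 0 the one-sided limits are ψ(0^-) = 0 and ψ(0^+) = -2.
By Dirichlet's theorem the series converges to their average, [(0) + (-2)]/2 = -1.

-1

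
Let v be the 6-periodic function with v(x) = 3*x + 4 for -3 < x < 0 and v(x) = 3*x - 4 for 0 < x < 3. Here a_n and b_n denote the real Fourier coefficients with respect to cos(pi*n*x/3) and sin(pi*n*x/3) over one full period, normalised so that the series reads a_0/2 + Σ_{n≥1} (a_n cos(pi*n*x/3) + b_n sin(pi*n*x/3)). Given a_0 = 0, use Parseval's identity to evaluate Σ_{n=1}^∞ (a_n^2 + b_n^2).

14

Parseval: a_0^2/2 + Σ_{n≥1} (a_n^2+b_n^2) = 1/3 ∫_{-3}^{3} v(x)^2 dx = 14.
Subtract a_0^2/2 = 0: Σ (a_n^2+b_n^2) = 14.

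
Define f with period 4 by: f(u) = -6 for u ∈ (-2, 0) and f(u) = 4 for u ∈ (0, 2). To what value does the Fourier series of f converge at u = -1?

f is continuous at u = -1 with value -6, so the series converges to -6 there.

-6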